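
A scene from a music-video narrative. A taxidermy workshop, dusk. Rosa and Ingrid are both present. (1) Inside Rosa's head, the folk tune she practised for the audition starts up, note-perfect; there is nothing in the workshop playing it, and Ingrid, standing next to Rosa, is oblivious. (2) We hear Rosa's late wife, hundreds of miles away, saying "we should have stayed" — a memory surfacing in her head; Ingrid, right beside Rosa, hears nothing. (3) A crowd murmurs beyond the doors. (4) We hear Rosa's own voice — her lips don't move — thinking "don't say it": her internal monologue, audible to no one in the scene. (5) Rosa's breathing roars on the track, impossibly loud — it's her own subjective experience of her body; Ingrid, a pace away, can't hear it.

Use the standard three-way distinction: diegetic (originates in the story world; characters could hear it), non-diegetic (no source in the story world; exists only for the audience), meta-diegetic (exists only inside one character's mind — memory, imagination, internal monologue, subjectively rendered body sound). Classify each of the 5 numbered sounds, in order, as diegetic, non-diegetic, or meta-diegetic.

meta-diegetic, meta-diegetic, diegetic, meta-diegetic, meta-diegetic

(1) is meta-diegetic: the music is a memory playing inside Rosa's mind alone; no real-world source, Ingrid can't hear it.
(2) a remembered line, private to Rosa — not present in the room, not audible to Ingrid → meta-diegetic.
(3) is diegetic: ambient/room sound belonging to the story's physical space.
(4) it's Rosa's unspoken thought, heard only by the audience via her subjectivity → meta-diegetic.
(5) is meta-diegetic: it's Rosa's internal bodily sensation rendered as sound; only Rosa 'hears' it.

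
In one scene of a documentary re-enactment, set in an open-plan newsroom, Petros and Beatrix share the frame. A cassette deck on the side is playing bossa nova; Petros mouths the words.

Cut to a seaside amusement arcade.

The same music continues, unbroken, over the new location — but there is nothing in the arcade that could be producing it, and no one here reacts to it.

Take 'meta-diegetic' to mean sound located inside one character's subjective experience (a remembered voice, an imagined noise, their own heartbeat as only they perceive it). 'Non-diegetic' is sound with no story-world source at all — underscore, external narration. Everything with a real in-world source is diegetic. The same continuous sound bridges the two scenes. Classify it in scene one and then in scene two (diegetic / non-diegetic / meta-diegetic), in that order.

diegetic, non-diegetic

Scene one: a cassette deck is an on-screen source and Petros reacts to it → diegetic.
Scene two: there is no source in the arcade and no one hears it — it's now underscore → non-diegetic.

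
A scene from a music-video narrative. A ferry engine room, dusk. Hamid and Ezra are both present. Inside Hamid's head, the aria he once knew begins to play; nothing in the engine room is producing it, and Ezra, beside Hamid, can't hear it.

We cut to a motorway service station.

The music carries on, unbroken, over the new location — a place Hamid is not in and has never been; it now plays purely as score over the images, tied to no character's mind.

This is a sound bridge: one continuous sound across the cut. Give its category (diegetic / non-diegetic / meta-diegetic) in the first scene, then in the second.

meta-diegetic, non-diegetic

Scene one: the music exists only inside Hamid's mind; Ezra can't hear it → meta-diegetic.
Scene two: it's detached from Hamid entirely and plays over unrelated images with no in-world source — conventional underscore → non-diegetic.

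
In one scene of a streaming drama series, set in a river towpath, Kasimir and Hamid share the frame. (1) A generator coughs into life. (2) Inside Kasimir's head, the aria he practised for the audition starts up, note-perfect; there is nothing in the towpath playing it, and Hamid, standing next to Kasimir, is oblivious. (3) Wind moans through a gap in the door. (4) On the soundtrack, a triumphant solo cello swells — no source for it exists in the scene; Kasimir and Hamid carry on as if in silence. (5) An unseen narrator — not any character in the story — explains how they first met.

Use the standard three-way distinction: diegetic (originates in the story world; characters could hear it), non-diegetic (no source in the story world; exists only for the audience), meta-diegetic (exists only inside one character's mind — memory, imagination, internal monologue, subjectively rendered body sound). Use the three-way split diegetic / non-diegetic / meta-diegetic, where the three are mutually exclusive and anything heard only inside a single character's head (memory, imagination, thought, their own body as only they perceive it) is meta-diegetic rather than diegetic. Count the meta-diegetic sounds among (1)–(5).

1

Sound (1): an in-world source (a generator); characters could hear it, so diegetic.
(2) is meta-diegetic: the music is a memory playing inside Kasimir's mind alone; no real-world source, Hamid can't hear it.
Sound (3): it's the actual ambient sound of the location, so diegetic.
(4) is non-diegetic: nothing in the towpath produces it and the characters don't hear it — pure soundtrack.
(5) commentary laid over the scene from outside the fiction → non-diegetic.
So 1 of the 5 is meta-diegetic: (2).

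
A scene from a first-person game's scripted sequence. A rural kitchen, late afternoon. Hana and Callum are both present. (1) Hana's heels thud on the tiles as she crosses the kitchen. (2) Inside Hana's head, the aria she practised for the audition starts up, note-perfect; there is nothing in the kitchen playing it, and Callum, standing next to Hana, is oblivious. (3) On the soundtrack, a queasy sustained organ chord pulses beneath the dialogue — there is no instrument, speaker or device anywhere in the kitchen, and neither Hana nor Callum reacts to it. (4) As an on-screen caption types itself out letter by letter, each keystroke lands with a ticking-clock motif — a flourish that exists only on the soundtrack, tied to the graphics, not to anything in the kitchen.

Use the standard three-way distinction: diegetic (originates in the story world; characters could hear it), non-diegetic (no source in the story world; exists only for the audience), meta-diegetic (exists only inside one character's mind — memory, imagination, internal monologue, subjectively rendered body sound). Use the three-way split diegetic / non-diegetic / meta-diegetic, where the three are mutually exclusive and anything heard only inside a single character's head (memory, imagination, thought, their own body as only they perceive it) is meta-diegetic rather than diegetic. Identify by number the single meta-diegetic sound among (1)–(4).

2

Sound (1): it's the physical sound of Hana moving in the space, so diegetic.
(2) is meta-diegetic: the music is a memory playing inside Hana's mind alone; no real-world source, Callum can't hear it.
(3) is non-diegetic: score with no on-screen or off-screen source; it exists for the audience alone.
(4) is non-diegetic: sound married to a title/caption — outside the diegesis by definition.
Only (2) is meta-diegetic.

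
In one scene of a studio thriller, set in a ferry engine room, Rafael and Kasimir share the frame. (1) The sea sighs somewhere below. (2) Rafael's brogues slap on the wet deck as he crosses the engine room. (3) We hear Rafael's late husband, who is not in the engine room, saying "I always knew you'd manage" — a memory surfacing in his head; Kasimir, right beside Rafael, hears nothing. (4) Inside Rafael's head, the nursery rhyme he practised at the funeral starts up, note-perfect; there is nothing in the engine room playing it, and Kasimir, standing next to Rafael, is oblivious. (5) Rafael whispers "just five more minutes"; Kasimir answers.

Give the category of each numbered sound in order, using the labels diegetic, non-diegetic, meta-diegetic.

(1) is diegetic: it's the actual ambient sound of the location.
Sound (2): a character's body making contact with the set — an in-world sound, so diegetic.
(3) the voice is a memory playing only inside Rafael's mind; Kasimir can't hear it → meta-diegetic.
(4) is meta-diegetic: remembered music, private to Rafael — Kasimir is oblivious because it isn't in the room.
Sound (5): on-screen dialogue — Rafael speaks and Kasimir is there to hear, so diegetic.

diegetic, diegetic, meta-diegetic, meta-diegetic, diegetic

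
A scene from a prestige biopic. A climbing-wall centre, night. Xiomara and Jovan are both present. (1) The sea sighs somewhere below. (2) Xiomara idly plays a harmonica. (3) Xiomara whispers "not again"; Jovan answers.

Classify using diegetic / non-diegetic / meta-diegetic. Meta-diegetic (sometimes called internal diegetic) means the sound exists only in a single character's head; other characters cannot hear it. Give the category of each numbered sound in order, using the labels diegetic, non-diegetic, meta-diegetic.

(1) ambient/room sound belonging to the story's physical space → diegetic.
Sound (2): Xiomara is producing the music live, in the story world, so diegetic.
(3) is diegetic: on-screen dialogue — Xiomara speaks and Jovan is there to hear.

diegetic, diegetic, diegetic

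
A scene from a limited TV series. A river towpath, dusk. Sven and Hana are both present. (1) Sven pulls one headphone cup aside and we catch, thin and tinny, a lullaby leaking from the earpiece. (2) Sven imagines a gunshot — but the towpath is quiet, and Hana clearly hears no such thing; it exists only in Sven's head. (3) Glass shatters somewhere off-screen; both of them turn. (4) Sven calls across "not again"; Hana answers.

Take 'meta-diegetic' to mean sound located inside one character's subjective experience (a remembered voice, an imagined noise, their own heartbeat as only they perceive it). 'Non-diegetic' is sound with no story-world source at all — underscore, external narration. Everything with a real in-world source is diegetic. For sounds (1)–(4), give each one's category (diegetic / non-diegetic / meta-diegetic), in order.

diegetic, meta-diegetic, diegetic, diegetic

Sound (1): it's leaking from a physical pair of headphones in the scene, so diegetic.
(2) the sound is imagined by Sven; nothing in the story world is producing it and Hana can't hear it → meta-diegetic.
Sound (3): an in-world source (glass); characters could hear it, so diegetic.
(4) spoken by a character present in the story world → diegetic.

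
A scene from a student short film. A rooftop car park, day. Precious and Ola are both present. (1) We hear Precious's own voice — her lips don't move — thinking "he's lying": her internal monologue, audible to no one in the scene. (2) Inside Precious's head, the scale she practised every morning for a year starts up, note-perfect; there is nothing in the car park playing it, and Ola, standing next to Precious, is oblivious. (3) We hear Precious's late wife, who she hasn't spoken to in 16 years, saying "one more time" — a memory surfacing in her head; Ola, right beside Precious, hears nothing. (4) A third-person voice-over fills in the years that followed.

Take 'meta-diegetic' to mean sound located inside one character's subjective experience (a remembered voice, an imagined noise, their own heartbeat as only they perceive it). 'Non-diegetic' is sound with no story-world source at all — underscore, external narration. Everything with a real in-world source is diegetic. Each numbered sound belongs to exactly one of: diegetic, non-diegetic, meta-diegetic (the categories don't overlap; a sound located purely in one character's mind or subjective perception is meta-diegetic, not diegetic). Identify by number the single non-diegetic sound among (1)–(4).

4

Sound (1): Precious's thought-voice: a private mental sound no other character can hear, so meta-diegetic.
(2) the music is a memory playing inside Precious's mind alone; no real-world source, Ola can't hear it → meta-diegetic.
Sound (3): it's Precious's recollection rendered as sound; the other character can't hear it, so meta-diegetic.
(4) commentary laid over the scene from outside the fiction → non-diegetic.
Only (4) is non-diegetic.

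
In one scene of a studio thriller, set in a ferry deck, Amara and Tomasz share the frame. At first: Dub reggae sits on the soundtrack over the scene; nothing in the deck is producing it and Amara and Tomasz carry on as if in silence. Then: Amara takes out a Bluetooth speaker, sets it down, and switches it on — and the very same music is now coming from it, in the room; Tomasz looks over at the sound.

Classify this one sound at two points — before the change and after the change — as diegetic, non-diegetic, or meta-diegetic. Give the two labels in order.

Before the change: no in-world source exists and no character can hear it — underscore → non-diegetic.
After the change: a Bluetooth speaker is now a real source in the story world and the characters hear it → diegetic.

non-diegetic, diegetic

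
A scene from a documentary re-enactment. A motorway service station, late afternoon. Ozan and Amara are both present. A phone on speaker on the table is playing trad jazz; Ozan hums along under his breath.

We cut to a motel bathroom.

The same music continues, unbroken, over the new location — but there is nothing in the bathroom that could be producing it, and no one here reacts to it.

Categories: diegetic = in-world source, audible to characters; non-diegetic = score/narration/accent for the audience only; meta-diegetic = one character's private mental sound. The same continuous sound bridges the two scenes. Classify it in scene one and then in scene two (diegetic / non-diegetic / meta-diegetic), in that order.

Scene one: a phone on speaker is an on-screen source and Ozan reacts to it → diegetic.
Scene two: there is no source in the bathroom and no one hears it — it's now underscore → non-diegetic.

diegetic, non-diegetic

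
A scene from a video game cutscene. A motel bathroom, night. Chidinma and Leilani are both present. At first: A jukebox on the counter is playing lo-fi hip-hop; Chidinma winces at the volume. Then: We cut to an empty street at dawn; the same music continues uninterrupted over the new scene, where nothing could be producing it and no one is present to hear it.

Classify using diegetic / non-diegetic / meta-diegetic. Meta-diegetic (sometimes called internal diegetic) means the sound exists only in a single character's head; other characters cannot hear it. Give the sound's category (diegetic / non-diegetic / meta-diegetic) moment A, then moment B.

diegetic, non-diegetic

Moment A: a jukebox is a real in-scene source and Chidinma reacts to it → diegetic.
Moment B: there is no longer any in-world source and no one can hear it — it has become underscore → non-diegetic.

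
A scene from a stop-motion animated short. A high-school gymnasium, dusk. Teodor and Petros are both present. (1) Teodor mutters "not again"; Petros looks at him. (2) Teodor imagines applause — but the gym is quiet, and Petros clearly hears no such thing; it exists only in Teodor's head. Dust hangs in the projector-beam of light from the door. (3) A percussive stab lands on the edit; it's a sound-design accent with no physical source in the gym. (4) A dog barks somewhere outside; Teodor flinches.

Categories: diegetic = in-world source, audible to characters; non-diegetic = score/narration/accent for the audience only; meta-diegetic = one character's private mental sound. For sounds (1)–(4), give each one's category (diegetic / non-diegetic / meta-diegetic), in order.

(1) on-screen dialogue — Teodor speaks and Petros is there to hear → diegetic.
Sound (2): the sound is imagined by Teodor; nothing in the story world is producing it and Petros can't hear it, so meta-diegetic.
(3) nothing in the scene produces it; it's an accent added for the audience → non-diegetic.
(4) a dog is a real object/event in the scene's world → diegetic.

diegetic, meta-diegetic, non-diegetic, diegetic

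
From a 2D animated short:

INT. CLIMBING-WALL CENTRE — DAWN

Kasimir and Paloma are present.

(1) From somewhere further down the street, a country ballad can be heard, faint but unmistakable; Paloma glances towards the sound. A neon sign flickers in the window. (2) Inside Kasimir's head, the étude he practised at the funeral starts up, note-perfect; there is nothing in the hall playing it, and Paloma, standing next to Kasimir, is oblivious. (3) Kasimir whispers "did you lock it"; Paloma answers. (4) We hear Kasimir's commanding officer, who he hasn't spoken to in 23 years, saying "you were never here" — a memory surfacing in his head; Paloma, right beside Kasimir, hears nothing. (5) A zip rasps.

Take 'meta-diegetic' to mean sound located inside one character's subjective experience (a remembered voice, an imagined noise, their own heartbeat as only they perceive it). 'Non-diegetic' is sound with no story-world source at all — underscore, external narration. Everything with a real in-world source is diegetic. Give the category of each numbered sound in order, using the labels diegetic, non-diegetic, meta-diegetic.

Sound (1): it's coming from somewhere further down the street — a location within the story world — and Paloma reacts, so diegetic.
(2) it lives in Kasimir's subjectivity, not in the hall → meta-diegetic.
Sound (3): spoken by a character present in the story world, so diegetic.
Sound (4): a remembered line, private to Kasimir — not present in the room, not audible to Paloma, so meta-diegetic.
(5) the sound comes from a zip physically present in the location → diegetic.

diegetic, meta-diegetic, diegetic, meta-diegetic, diegetic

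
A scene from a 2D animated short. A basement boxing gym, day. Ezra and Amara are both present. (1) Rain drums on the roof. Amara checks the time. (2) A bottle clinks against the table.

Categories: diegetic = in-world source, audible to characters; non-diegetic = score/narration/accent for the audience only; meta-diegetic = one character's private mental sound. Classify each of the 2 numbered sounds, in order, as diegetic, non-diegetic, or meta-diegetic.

diegetic, diegetic

(1) ambient/room sound belonging to the story's physical space → diegetic.
(2) is diegetic: a bottle is a real object/event in the scene's world.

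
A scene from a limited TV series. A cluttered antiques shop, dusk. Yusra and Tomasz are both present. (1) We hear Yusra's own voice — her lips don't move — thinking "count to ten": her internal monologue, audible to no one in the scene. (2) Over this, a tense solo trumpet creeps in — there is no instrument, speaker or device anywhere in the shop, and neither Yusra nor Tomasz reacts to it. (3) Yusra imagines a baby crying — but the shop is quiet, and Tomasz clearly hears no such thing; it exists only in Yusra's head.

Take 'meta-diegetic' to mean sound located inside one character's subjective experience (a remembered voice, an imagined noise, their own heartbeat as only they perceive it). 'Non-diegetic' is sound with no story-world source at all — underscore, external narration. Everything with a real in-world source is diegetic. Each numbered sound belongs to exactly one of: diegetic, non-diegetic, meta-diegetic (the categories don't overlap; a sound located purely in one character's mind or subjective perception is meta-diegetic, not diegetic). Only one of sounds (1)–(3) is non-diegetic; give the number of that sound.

2

(1) it's Yusra's unspoken thought, heard only by the audience via her subjectivity → meta-diegetic.
(2) is non-diegetic: nothing in the shop produces it and the characters don't hear it — pure soundtrack.
Sound (3): subjective to Yusra: the shop is silent and Tomasz hears nothing, so meta-diegetic.
Only (2) is non-diegetic.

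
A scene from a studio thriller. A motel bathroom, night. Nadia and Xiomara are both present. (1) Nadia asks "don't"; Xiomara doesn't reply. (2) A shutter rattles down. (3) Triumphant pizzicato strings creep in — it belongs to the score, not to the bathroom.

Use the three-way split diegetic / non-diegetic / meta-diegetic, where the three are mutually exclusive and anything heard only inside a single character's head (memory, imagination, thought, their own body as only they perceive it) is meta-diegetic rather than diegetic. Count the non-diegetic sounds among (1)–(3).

(1) is diegetic: spoken by a character present in the story world.
Sound (2): an in-world source (a shutter); characters could hear it, so diegetic.
Sound (3): score with no on-screen or off-screen source; it exists for the audience alone, so non-diegetic.
Non-diegetic: (3) — that's 1.

1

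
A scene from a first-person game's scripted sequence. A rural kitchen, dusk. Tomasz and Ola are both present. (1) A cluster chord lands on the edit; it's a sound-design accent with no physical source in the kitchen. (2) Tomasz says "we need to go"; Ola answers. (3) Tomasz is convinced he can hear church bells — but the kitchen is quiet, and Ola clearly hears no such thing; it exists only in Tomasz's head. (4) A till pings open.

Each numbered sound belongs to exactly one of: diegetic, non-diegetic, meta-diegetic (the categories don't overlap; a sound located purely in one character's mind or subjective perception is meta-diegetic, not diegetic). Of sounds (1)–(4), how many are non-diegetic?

1

Sound (1): it's a sound-design accent with no in-world source; no one in the scene can hear it, so non-diegetic.
Sound (2): on-screen dialogue — Tomasz speaks and Ola is there to hear, so diegetic.
(3) the sound is imagined by Tomasz; nothing in the story world is producing it and Ola can't hear it → meta-diegetic.
Sound (4): an in-world source (a till); characters could hear it, so diegetic.
So 1 of the 4 is non-diegetic: (1).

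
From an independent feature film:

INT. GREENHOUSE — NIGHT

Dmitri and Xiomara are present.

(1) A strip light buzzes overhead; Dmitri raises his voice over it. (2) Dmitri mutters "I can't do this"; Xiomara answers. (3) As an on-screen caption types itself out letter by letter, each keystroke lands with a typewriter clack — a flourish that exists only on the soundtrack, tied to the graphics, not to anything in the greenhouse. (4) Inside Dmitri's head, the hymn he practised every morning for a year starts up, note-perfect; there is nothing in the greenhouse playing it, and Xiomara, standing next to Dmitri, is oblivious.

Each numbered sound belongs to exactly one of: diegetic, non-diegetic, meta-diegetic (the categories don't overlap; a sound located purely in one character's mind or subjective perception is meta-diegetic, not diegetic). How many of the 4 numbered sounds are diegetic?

2

(1) is diegetic: ambient/room sound belonging to the story's physical space.
(2) is diegetic: spoken by a character present in the story world.
Sound (3): it accompanies on-screen graphics, not anything inside the story world, so non-diegetic.
(4) the music is a memory playing inside Dmitri's mind alone; no real-world source, Xiomara can't hear it → meta-diegetic.
Diegetic: (1), (2) — that's 2.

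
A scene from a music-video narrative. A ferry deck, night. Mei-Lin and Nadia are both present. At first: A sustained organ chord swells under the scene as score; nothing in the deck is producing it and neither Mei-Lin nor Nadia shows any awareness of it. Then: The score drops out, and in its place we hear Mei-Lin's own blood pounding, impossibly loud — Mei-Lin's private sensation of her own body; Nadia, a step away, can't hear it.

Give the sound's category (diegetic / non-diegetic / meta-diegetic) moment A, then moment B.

Moment A: underscore with no in-world source, inaudible to the characters → non-diegetic.
Moment B: the body sound is Mei-Lin's subjective perception alone — Nadia can't hear it → meta-diegetic.

non-diegetic, meta-diegetic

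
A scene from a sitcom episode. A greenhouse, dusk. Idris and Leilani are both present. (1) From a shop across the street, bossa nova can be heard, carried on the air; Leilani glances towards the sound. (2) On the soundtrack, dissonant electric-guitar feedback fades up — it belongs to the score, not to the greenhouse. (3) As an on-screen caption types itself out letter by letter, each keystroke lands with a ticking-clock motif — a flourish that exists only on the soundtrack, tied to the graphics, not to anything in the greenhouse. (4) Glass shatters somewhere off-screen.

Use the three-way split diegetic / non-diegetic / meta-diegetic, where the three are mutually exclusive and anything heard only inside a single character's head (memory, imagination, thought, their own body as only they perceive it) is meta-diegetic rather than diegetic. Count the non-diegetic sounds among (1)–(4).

(1) off-screen diegetic: the source is out of frame but still in the story's space → diegetic.
Sound (2): score with no on-screen or off-screen source; it exists for the audience alone, so non-diegetic.
Sound (3): sound married to a title/caption — outside the diegesis by definition, so non-diegetic.
(4) glass is a real object/event in the scene's world → diegetic.
Non-diegetic: (2), (3) — that's 2.

2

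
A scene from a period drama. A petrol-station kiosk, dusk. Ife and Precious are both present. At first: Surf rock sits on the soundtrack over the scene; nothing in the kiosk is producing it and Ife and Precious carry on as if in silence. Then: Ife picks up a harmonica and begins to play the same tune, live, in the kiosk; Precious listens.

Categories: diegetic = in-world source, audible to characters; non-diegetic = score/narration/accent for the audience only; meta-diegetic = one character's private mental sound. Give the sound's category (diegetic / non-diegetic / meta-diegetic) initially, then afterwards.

Initially: no in-world source exists and no character can hear it — underscore → non-diegetic.
Afterwards: a harmonica is now a real source in the story world and the characters hear it → diegetic.

non-diegetic, diegetic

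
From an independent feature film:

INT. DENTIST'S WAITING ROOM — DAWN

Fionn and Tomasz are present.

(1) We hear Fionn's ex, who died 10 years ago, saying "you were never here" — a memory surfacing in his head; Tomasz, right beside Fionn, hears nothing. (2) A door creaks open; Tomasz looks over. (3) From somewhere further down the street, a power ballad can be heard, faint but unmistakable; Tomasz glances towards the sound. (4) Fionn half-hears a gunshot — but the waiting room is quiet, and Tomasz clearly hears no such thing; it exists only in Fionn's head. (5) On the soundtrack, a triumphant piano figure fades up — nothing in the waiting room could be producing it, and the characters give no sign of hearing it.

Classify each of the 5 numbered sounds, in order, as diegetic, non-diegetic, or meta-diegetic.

(1) it's Fionn's recollection rendered as sound; the other character can't hear it → meta-diegetic.
(2) the sound comes from a door physically present in the location → diegetic.
(3) is diegetic: the music has an off-screen but real-world source and a character hears it.
(4) subjective to Fionn: the waiting room is silent and Tomasz hears nothing → meta-diegetic.
Sound (5): score with no on-screen or off-screen source; it exists for the audience alone, so non-diegetic.

meta-diegetic, diegetic, diegetic, meta-diegetic, non-diegetic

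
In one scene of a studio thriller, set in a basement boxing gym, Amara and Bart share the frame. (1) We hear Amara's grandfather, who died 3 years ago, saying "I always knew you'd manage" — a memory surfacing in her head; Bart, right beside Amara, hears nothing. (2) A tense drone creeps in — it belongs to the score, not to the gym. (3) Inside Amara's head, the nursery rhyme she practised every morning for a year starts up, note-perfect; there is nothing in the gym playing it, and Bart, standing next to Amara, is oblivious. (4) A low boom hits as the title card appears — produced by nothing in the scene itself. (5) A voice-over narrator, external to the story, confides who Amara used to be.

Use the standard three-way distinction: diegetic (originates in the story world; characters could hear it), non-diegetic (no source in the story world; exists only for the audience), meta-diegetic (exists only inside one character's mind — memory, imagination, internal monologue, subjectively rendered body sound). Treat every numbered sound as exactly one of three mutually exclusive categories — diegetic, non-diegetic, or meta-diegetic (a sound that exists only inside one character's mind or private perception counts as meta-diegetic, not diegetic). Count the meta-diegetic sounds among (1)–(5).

2

(1) the voice is a memory playing only inside Amara's mind; Bart can't hear it → meta-diegetic.
(2) is non-diegetic: score with no on-screen or off-screen source; it exists for the audience alone.
Sound (3): the music is a memory playing inside Amara's mind alone; no real-world source, Bart can't hear it, so meta-diegetic.
(4) it's a sound-design accent with no in-world source; no one in the scene can hear it → non-diegetic.
(5) is non-diegetic: external voice-over — not a character, not heard by anyone in the scene.
So 2 of the 5 are meta-diegetic: (1), (3).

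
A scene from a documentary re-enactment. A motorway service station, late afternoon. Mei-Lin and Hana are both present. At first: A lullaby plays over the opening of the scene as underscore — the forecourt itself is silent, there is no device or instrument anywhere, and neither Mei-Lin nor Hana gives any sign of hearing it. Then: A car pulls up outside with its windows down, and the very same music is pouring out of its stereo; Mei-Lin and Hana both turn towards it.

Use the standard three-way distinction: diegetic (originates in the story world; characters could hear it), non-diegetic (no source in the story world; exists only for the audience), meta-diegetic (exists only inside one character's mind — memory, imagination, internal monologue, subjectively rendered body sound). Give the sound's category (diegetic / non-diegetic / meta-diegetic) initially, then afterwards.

Initially: no in-world source exists and no character can hear it — underscore → non-diegetic.
Afterwards: the car stereo is now a real source in the story world and the characters hear it → diegetic.

non-diegetic, diegetic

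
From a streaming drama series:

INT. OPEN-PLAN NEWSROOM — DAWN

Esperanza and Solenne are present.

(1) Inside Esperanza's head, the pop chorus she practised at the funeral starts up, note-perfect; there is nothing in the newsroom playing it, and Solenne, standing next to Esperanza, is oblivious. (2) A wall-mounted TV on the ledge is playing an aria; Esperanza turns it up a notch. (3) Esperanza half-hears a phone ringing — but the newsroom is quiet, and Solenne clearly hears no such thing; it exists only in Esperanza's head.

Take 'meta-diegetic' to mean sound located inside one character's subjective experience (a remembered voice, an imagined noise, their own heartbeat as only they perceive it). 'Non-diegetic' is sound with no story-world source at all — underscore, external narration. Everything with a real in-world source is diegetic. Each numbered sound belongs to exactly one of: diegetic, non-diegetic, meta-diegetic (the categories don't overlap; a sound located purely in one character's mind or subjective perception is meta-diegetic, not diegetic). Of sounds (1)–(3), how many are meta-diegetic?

(1) remembered music, private to Esperanza — Solenne is oblivious because it isn't in the room → meta-diegetic.
(2) source music from a wall-mounted TV, which exists in the story world → diegetic.
Sound (3): the sound is imagined by Esperanza; nothing in the story world is producing it and Solenne can't hear it, so meta-diegetic.
So 2 of the 3 are meta-diegetic: (1), (3).

2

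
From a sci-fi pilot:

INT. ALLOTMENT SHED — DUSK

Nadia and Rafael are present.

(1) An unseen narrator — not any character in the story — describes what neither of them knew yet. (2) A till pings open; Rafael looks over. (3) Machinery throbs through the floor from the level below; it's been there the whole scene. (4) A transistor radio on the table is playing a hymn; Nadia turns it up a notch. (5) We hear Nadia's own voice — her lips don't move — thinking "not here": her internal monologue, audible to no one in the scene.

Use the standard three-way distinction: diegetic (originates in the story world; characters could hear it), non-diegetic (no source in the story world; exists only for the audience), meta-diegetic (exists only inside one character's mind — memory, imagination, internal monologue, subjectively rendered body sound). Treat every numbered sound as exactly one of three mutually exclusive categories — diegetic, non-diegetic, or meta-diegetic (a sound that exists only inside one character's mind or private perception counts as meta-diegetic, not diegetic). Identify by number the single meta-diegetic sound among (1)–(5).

5

(1) external voice-over — not a character, not heard by anyone in the scene → non-diegetic.
Sound (2): the sound comes from a till physically present in the location, so diegetic.
(3) it's the actual ambient sound of the location → diegetic.
(4) the music comes from an on-screen device that Nadia responds to → diegetic.
Sound (5): internal monologue — inside Nadia's mind, not spoken into the scene, so meta-diegetic.
Only (5) is meta-diegetic.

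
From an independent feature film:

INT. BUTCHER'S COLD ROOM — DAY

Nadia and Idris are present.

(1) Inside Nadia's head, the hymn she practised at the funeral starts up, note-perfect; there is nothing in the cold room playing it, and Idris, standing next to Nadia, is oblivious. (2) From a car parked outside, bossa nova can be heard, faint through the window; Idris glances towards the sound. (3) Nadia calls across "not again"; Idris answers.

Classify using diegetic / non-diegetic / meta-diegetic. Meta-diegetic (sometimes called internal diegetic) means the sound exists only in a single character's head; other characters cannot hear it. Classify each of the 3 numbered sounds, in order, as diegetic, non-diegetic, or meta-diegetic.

meta-diegetic, diegetic, diegetic

(1) is meta-diegetic: it lives in Nadia's subjectivity, not in the cold room.
(2) it's coming from a car parked outside — a location within the story world — and Idris reacts → diegetic.
Sound (3): spoken by a character present in the story world, so diegetic.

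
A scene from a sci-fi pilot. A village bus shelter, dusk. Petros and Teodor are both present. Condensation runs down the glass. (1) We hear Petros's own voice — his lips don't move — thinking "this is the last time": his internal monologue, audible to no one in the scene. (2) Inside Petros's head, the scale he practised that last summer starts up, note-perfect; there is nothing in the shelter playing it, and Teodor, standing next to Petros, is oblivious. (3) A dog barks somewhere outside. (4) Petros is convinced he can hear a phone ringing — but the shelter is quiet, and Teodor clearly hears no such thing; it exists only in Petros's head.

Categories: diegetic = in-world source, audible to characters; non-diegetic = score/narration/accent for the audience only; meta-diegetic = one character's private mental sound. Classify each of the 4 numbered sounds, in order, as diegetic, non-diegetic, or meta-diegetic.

(1) internal monologue — inside Petros's mind, not spoken into the scene → meta-diegetic.
Sound (2): remembered music, private to Petros — Teodor is oblivious because it isn't in the room, so meta-diegetic.
Sound (3): an in-world source (a dog); characters could hear it, so diegetic.
(4) Petros alone 'hears' it — an imagined sound, not present in the space → meta-diegetic.

meta-diegetic, meta-diegetic, diegetic, meta-diegetic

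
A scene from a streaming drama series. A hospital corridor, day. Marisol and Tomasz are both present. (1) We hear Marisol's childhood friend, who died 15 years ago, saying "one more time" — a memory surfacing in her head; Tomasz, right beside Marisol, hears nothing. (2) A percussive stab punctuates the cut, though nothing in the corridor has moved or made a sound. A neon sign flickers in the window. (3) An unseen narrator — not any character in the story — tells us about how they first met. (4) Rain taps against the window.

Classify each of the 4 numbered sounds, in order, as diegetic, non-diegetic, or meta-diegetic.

meta-diegetic, non-diegetic, non-diegetic, diegetic

Sound (1): a remembered line, private to Marisol — not present in the room, not audible to Tomasz, so meta-diegetic.
Sound (2): an editorial stinger — it belongs to the cut, not the story world, so non-diegetic.
Sound (3): commentary laid over the scene from outside the fiction, so non-diegetic.
(4) is diegetic: rain is part of the location's real environment.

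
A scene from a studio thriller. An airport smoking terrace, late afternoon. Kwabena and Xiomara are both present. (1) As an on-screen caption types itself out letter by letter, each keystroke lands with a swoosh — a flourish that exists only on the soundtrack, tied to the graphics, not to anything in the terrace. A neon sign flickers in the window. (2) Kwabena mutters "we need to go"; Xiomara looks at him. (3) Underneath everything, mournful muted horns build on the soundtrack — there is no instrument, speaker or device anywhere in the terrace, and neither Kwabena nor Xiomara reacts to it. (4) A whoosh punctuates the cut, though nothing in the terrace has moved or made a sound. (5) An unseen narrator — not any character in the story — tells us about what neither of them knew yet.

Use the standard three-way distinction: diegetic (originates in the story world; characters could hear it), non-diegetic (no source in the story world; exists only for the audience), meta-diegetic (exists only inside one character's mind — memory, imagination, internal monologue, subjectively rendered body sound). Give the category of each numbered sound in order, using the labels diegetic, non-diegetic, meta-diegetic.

non-diegetic, diegetic, non-diegetic, non-diegetic, non-diegetic

(1) is non-diegetic: sound married to a title/caption — outside the diegesis by definition.
(2) is diegetic: Kwabena is a character speaking aloud in the scene.
Sound (3): score with no on-screen or off-screen source; it exists for the audience alone, so non-diegetic.
(4) an editorial stinger — it belongs to the cut, not the story world → non-diegetic.
(5) external voice-over — not a character, not heard by anyone in the scene → non-diegetic.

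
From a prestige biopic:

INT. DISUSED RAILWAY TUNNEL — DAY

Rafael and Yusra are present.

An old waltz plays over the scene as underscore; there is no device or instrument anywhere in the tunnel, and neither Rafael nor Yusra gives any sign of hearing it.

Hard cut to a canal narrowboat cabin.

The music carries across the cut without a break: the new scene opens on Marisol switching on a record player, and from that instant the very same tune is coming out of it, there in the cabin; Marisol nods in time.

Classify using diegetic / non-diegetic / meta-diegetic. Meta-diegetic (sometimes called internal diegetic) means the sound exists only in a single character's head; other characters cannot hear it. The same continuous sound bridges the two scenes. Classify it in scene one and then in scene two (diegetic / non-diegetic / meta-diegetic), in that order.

non-diegetic, diegetic

Scene one: there's no in-world source anywhere and no character hears it — underscore for the audience only → non-diegetic.
Scene two: once Marisol turns on a record player, the music has a real source in the story world and Marisol reacts to it → diegetic.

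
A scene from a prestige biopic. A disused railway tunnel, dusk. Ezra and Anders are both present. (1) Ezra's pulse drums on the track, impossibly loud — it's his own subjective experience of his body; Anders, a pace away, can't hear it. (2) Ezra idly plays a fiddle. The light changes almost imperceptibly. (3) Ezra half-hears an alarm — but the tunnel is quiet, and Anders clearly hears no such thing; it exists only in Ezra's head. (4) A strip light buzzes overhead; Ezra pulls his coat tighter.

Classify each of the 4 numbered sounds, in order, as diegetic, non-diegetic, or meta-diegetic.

meta-diegetic, diegetic, meta-diegetic, diegetic

(1) is meta-diegetic: point-of-audition from inside Ezra's body; not a sound in the room.
Sound (2): a character is playing a fiddle on screen, so diegetic.
(3) is meta-diegetic: the sound is imagined by Ezra; nothing in the story world is producing it and Anders can't hear it.
(4) is diegetic: a strip light is part of the location's real environment.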